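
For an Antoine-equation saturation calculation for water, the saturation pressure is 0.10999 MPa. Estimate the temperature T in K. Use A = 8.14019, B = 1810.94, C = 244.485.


T = B / (A - log10(P_sat * 760 / 0.101325)) - C
T = 1810.94 / (8.14019 - log10(0.10999 * 760 / 0.101325)) - 244.485
T = 102.1900 deg C
Convert to K: 102.1900 + 273.15 = 375.34 K
T = 375.34 K


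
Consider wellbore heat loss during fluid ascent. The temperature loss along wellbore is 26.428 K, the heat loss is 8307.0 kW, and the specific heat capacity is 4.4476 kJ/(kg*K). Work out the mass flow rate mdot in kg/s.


mdot = Q_loss / (cp * dT)
mdot = 8307.0 / (4.4476 * 26.428)
mdot = 70.673 kg/s


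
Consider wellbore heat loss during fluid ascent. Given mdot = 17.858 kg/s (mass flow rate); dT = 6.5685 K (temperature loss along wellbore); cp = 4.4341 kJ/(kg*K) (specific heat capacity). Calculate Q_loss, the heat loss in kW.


Q_loss = mdot * cp * dT
Q_loss = 17.858 * 4.4341 * 6.5685
Q_loss = 520.12 kW


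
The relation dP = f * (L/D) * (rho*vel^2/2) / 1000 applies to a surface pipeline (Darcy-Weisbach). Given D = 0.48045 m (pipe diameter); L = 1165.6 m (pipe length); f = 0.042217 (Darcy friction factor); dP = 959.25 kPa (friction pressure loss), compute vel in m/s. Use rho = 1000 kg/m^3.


vel = sqrt(dP*1000*2*D / (f*L*rho))
vel = sqrt(959.25*1000*2*0.48045 / (0.042217*1165.6*1000))
vel = 4.3280 m/s


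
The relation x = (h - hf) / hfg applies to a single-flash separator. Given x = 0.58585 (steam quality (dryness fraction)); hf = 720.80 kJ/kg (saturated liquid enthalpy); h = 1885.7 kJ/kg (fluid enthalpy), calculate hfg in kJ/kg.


hfg = (h - hf) / x
hfg = (1885.7 - 720.80) / 0.58585
hfg = 1988.4 kJ/kg


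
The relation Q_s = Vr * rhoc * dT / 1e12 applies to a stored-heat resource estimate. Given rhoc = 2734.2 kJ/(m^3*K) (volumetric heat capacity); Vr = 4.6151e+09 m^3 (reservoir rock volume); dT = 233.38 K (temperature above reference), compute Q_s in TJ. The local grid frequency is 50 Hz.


Q_s = Vr * rhoc * dT / 1e12
Q_s = 4.6151e+09 * 2734.2 * 233.38 / 1e12
Q_s = 2944.930 PJ
Convert: 2944.930 PJ * 1000.0 = 2.9449e+06 TJ
Q_s = 2.9449e+06 TJ


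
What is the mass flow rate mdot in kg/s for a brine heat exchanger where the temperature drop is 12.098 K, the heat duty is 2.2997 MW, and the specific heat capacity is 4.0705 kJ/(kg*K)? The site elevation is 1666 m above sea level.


mdot = Q * 1000 / (cp * dT)
mdot = 2.2997 * 1000 / (4.0705 * 12.098)
mdot = 46.699 kg/s


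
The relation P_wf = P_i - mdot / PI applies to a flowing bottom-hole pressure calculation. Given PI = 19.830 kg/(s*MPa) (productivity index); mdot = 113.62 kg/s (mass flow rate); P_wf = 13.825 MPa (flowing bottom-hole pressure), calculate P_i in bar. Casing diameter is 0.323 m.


P_i = P_wf + mdot / PI
P_i = 13.825 + 113.62 / 19.830
P_i = 19.55470 MPa
Convert: 19.55470 MPa * 10.0 = 195.55 bar
P_i = 195.55 bar


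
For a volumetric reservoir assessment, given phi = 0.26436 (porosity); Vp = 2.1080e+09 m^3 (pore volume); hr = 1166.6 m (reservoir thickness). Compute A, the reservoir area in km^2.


A = Vp / (1e6 * hr * phi)
A = 2.1080e+09 / (1e6 * 1166.6 * 0.26436)
A = 6.8352 km^2


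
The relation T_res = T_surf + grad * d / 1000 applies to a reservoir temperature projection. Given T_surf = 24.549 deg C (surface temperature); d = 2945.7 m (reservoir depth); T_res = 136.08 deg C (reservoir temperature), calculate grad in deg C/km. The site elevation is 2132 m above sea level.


grad = (T_res - T_surf) / d * 1000
grad = (136.08 - 24.549) / 2945.7 * 1000
grad = 37.862 deg C/km


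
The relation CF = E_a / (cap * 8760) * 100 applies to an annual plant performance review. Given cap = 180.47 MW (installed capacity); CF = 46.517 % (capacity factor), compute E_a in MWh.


E_a = CF / 100 * cap * 8760
E_a = 46.517 / 100 * 180.47 * 8760
E_a = 7.3540e+05 MWh


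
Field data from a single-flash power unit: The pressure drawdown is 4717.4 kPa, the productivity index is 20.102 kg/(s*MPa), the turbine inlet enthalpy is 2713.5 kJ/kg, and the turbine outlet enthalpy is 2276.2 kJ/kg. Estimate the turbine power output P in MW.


Step 1: mdot = PI * dP / 1000 = 20.102 * 4717.4 / 1000 = 94.82917 kg/s
Step 2: P = mdot*(h_in - h_out)/1000 = 94.82917*(2713.5 - 2276.2)/1000 = 41.469 MW
P = 41.469 MW


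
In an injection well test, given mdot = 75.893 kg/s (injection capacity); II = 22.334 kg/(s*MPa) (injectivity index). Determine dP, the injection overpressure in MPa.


dP = mdot * 1000 / II
dP = 75.893 * 1000 / 22.334
dP = 3398.093 kPa
Convert: 3398.093 kPa * 0.001 = 3.3981 MPa
dP = 3.3981 MPa


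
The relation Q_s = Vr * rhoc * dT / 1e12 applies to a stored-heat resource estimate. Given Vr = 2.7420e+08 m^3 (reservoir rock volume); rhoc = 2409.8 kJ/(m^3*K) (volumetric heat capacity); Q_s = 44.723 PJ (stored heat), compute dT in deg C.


dT = Q_s * 1e12 / (Vr * rhoc)
dT = 44.723 * 1e12 / (2.7420e+08 * 2409.8)
dT = 67.68345 K
Convert (temperature difference, 1 K = 1 deg C): 67.68345 K = 67.68345 deg C
dT = 67.683 deg C


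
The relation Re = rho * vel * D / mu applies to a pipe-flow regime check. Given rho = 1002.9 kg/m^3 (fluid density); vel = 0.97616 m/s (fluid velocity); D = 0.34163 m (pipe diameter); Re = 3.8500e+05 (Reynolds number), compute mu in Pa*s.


mu = rho * vel * D / Re
mu = 1002.9 * 0.97616 * 0.34163 / 3.8500e+05
mu = 0.00086871 Pa*s


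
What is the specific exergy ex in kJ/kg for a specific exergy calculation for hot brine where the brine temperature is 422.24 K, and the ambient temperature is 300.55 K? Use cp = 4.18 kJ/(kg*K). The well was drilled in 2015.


ex = cp * ((T_b - T_0) - T_0 * ln(T_b/T_0))
ex = 4.18 * ((422.24 - 300.55) - 300.55 * ln(422.24/300.55))
ex = 81.573 kJ/kg


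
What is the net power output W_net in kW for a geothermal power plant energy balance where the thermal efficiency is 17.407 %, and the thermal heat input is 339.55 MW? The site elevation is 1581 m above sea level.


W_net = eta / 100 * Q_in
W_net = 17.407 / 100 * 339.55
W_net = 59.10547 MW
Convert: 59.10547 MW * 1000.0 = 59105 kW
W_net = 59105 kW


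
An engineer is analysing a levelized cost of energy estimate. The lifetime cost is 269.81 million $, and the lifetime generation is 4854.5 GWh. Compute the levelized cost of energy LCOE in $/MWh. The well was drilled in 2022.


LCOE = C_tot / E_tot * 100
LCOE = 269.81 / 4854.5 * 100
LCOE = 5.557936 cents/kWh
Convert: 5.557936 cents/kWh * 10.0 = 55.579 $/MWh
LCOE = 55.579 $/MWh


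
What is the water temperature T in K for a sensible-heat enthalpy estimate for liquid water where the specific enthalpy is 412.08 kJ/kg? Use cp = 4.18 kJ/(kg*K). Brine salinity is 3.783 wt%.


T = h / cp
T = 412.08 / 4.18
T = 98.58373 deg C
Convert to K: 98.58373 + 273.15 = 371.73 K
T = 371.73 K


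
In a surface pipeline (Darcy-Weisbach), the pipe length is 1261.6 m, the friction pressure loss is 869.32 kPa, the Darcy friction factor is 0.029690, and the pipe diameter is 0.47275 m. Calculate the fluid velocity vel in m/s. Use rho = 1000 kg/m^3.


vel = sqrt(dP*1000*2*D / (f*L*rho))
vel = sqrt(869.32*1000*2*0.47275 / (0.029690*1261.6*1000))
vel = 4.6844 m/s


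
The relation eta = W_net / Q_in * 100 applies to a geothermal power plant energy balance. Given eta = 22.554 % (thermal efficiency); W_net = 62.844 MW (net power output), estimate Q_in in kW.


Q_in = W_net / (eta / 100)
Q_in = 62.844 / (22.554 / 100)
Q_in = 278.6379 MW
Convert: 278.6379 MW * 1000.0 = 2.7864e+05 kW
Q_in = 2.7864e+05 kW


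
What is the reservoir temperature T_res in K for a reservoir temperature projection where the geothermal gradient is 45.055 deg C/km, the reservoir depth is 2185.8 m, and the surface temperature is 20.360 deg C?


T_res = T_surf + grad * d / 1000
T_res = 20.360 + 45.055 * 2185.8 / 1000
T_res = 118.8412 deg C
Convert to K: 118.8412 + 273.15 = 391.99 K
T_res = 391.99 K


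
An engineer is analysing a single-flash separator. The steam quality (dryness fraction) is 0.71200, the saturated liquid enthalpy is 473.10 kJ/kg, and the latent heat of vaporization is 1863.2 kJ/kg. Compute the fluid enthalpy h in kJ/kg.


h = hf + x * hfg
h = 473.10 + 0.71200 * 1863.2
h = 1799.7 kJ/kg


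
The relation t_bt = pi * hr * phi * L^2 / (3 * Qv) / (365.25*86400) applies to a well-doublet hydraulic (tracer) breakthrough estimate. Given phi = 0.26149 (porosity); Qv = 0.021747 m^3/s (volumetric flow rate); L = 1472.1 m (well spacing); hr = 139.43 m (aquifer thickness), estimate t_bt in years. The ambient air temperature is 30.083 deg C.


t_bt = pi * hr * phi * L^2 / (3 * Qv) / (365.25*86400)
t_bt = pi * 139.43 * 0.26149 * 1472.1^2 / (3 * 0.021747) / (365.25*86400)
t_bt = 120.56 years


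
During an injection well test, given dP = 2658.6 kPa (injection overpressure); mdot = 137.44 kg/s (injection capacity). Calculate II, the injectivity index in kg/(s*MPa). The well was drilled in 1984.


II = mdot * 1000 / dP
II = 137.44 * 1000 / 2658.6
II = 51.696 kg/(s*MPa)


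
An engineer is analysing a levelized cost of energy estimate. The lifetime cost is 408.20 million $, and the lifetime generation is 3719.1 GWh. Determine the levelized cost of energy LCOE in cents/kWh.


LCOE = C_tot / E_tot * 100
LCOE = 408.20 / 3719.1 * 100
LCOE = 10.976 cents/kWh


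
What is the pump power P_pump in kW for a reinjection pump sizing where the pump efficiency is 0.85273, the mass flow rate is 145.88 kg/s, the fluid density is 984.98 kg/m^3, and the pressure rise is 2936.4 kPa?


P_pump = mdot * dP / (rho * eta)
P_pump = 145.88 * 2936.4 / (984.98 * 0.85273)
P_pump = 510.00 kW


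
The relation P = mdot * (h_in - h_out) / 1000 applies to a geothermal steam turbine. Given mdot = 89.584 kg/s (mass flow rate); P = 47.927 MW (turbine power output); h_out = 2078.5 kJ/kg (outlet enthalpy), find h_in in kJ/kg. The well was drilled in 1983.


h_in = h_out + P * 1000 / mdot
h_in = 2078.5 + 47.927 * 1000 / 89.584
h_in = 2613.5 kJ/kg


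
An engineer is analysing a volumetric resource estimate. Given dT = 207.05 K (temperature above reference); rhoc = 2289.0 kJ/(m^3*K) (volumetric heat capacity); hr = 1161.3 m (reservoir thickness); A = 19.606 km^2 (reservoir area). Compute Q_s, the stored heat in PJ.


Step 1: Vr = A*1e6*hr = 19.606*1e6*1161.3 = 2.276845e+10 m^3
Step 2: Q_s = Vr*rhoc*dT/1e12 = 2.276845e+10*2289.0*207.05/1e12 = 10791 PJ
Q_s = 10791 PJ


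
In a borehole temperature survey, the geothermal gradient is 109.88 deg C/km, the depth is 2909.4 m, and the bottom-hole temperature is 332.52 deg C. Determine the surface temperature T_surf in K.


T_surf = T_d - grad * d / 1000
T_surf = 332.52 - 109.88 * 2909.4 / 1000
T_surf = 12.83513 deg C
Convert to K: 12.83513 + 273.15 = 285.99 K
T_surf = 285.99 K


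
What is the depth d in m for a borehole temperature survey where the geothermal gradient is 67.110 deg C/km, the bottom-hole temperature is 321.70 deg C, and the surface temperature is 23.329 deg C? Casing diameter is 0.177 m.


d = (T_d - T_surf) / grad * 1000
d = (321.70 - 23.329) / 67.110 * 1000
d = 4446.0 m


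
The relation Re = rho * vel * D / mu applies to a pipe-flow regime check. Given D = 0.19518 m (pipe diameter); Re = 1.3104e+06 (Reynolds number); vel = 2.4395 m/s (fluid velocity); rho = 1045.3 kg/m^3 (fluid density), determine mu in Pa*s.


mu = rho * vel * D / Re
mu = 1045.3 * 2.4395 * 0.19518 / 1.3104e+06
mu = 0.00037982 Pa*s


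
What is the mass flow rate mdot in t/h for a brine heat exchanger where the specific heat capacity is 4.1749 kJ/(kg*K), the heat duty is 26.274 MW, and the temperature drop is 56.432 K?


mdot = Q * 1000 / (cp * dT)
mdot = 26.274 * 1000 / (4.1749 * 56.432)
mdot = 111.5205 kg/s
Convert: 111.5205 kg/s * 3.6 = 401.47 t/h
mdot = 401.47 t/h


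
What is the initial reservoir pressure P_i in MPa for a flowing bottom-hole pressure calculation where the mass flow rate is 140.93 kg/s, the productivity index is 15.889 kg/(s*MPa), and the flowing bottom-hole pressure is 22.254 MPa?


P_i = P_wf + mdot / PI
P_i = 22.254 + 140.93 / 15.889
P_i = 31.124 MPa


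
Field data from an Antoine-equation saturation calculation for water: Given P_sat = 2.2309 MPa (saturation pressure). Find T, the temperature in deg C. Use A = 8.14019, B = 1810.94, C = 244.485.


T = B / (A - log10(P_sat * 760 / 0.101325)) - C
T = 1810.94 / (8.14019 - log10(2.2309 * 760 / 0.101325)) - 244.485
T = 217.89 deg C


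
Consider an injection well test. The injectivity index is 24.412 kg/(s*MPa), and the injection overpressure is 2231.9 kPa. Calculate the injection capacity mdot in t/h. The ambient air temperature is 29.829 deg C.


mdot = II * dP / 1000
mdot = 24.412 * 2231.9 / 1000
mdot = 54.48514 kg/s
Convert: 54.48514 kg/s * 3.6 = 196.15 t/h
mdot = 196.15 t/h


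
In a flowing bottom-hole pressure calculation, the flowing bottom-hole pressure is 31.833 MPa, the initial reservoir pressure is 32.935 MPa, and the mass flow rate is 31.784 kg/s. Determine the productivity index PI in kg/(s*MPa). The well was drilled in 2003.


PI = mdot / (P_i - P_wf)
PI = 31.784 / (32.935 - 31.833)
PI = 28.842 kg/(s*MPa)


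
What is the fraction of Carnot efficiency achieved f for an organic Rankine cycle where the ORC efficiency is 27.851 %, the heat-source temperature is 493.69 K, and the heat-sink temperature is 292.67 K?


f = (eta_orc/100) / (1 - Tc/Th)
f = (27.851/100) / (1 - 292.67/493.69)
f = 0.68400


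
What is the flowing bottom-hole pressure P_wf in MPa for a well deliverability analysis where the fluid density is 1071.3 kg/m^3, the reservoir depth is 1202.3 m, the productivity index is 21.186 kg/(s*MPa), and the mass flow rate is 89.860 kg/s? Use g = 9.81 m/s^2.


Step 1: P_i = rho*g*h/1e6 = 1071.3*9.81*1202.3/1e6 = 12.63552 MPa
Step 2: P_wf = P_i - mdot/PI = 12.63552 - 89.86/21.186 = 8.3940 MPa
P_wf = 8.3940 MPa


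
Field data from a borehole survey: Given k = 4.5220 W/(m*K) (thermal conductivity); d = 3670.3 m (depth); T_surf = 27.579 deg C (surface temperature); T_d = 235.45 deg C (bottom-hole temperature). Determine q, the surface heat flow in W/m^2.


Step 1: grad = (T_d - T_surf)/d * 1000 = (235.45 - 27.579)/3670.3 * 1000 = 56.63597 deg C/km
Step 2: q = k * grad / 1000 = 4.522 * 56.63597 / 1000 = 0.25611 W/m^2
q = 0.25611 W/m^2


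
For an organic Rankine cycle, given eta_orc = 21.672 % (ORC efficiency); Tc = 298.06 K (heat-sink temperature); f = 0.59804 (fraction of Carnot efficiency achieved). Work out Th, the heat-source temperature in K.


Th = Tc / (1 - (eta_orc/100)/f)
Th = 298.06 / (1 - (21.672/100)/0.59804)
Th = 467.46 K


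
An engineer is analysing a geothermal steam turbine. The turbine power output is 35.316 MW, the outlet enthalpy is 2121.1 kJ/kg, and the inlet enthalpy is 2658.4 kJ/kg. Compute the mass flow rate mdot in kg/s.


mdot = P * 1000 / (h_in - h_out)
mdot = 35.316 * 1000 / (2658.4 - 2121.1)
mdot = 65.729 kg/s


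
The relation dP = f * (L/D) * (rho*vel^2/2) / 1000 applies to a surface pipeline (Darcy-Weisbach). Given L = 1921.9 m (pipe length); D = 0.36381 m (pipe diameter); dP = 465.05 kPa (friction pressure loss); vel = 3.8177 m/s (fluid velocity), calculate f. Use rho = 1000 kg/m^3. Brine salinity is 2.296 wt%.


f = dP*1000 / ((L/D)*(rho*vel^2/2))
f = 465.05*1000 / ((1921.9/0.36381)*(1000*3.8177^2/2))
f = 0.012080


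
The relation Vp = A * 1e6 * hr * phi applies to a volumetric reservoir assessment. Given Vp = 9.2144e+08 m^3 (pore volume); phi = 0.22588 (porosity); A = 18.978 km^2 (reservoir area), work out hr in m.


hr = Vp / (A * 1e6 * phi)
hr = 9.2144e+08 / (18.978 * 1e6 * 0.22588)
hr = 214.95 m


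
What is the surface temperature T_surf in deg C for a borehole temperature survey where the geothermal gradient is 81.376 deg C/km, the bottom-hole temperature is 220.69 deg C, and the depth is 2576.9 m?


T_surf = T_d - grad * d / 1000
T_surf = 220.69 - 81.376 * 2576.9 / 1000
T_surf = 10.992 deg C


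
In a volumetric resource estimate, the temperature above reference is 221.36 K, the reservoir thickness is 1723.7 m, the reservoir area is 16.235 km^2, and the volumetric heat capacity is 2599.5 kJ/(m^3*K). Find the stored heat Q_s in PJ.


Step 1: Vr = A*1e6*hr = 16.235*1e6*1723.7 = 2.798427e+10 m^3
Step 2: Q_s = Vr*rhoc*dT/1e12 = 2.798427e+10*2599.5*221.36/1e12 = 16103 PJ
Q_s = 16103 PJ


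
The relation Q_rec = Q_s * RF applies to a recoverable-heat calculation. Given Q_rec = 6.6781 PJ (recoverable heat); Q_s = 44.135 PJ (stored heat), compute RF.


RF = Q_rec / Q_s
RF = 6.6781 / 44.135
RF = 0.15131


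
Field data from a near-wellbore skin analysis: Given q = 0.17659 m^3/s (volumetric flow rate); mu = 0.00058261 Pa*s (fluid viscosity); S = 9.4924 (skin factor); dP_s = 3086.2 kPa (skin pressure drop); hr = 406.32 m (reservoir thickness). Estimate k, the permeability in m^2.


k = S*q*mu / (2*pi*dP_s*1000*hr)
k = 9.4924*0.17659*0.00058261 / (2*pi*3086.2*1000*406.32)
k = 1.2395e-13 m^2


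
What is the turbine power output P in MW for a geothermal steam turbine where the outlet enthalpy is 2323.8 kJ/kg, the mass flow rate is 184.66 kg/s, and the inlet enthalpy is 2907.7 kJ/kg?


P = mdot * (h_in - h_out) / 1000
P = 184.66 * (2907.7 - 2323.8) / 1000
P = 107.82 MW


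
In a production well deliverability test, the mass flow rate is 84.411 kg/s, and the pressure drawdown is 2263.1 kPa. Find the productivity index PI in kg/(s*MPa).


PI = mdot * 1000 / dP
PI = 84.411 * 1000 / 2263.1
PI = 37.299 kg/(s*MPa)


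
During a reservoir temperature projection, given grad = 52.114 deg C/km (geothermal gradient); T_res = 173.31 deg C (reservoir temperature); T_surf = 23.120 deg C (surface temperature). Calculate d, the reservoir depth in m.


d = (T_res - T_surf) / grad * 1000
d = (173.31 - 23.120) / 52.114 * 1000
d = 2882.0 m


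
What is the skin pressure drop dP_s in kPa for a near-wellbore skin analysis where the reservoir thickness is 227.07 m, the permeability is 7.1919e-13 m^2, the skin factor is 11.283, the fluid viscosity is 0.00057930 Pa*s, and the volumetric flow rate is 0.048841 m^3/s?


dP_s = S * q * mu / (2*pi*k*hr) / 1000
dP_s = 11.283 * 0.048841 * 0.00057930 / (2*pi*7.1919e-13*227.07) / 1000
dP_s = 311.12 kPa


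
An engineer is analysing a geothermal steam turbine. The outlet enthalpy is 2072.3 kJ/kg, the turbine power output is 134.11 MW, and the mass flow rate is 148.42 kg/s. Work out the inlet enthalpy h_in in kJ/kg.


h_in = h_out + P * 1000 / mdot
h_in = 2072.3 + 134.11 * 1000 / 148.42
h_in = 2975.9 kJ/kg


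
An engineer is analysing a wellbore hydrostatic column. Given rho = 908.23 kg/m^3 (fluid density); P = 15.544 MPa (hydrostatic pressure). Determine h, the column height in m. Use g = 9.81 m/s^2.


h = P * 1e6 / (g * rho)
h = 15.544 * 1e6 / (9.81 * 908.23)
h = 1744.6 m


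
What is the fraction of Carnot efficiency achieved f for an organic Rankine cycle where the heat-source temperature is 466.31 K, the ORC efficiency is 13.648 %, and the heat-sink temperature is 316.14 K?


f = (eta_orc/100) / (1 - Tc/Th)
f = (13.648/100) / (1 - 316.14/466.31)
f = 0.42380


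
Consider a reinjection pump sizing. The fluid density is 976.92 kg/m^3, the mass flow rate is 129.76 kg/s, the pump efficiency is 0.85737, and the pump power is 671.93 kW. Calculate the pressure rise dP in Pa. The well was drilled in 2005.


dP = P_pump * rho * eta / mdot
dP = 671.93 * 976.92 * 0.85737 / 129.76
dP = 4337.210 kPa
Convert: 4337.210 kPa * 1000.0 = 4.3372e+06 Pa
dP = 4.3372e+06 Pa


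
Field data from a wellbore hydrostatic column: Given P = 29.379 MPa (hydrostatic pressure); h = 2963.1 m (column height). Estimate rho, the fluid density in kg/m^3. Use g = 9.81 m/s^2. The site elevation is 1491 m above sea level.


rho = P * 1e6 / (g * h)
rho = 29.379 * 1e6 / (9.81 * 2963.1)
rho = 1010.7 kg/m^3


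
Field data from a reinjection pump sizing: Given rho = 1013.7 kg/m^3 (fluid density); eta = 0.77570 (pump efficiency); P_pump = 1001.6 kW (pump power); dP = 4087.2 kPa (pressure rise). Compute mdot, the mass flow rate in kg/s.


mdot = P_pump * rho * eta / dP
mdot = 1001.6 * 1013.7 * 0.77570 / 4087.2
mdot = 192.70 kg/s


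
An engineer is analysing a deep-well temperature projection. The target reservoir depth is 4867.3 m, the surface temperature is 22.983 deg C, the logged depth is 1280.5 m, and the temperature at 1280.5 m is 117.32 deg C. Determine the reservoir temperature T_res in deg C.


Step 1: grad = (T_d1 - T_surf)/d1 * 1000 = (117.32 - 22.983)/1280.5 * 1000 = 73.67200 deg C/km
Step 2: T_res = T_surf + grad*d2/1000 = 22.983 + 73.67200*4867.3/1000 = 381.57 deg C
T_res = 381.57 deg C


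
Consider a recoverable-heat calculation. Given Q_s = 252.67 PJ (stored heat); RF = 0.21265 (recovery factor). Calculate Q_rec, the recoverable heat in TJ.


Q_rec = Q_s * RF
Q_rec = 252.67 * 0.21265
Q_rec = 53.73028 PJ
Convert: 53.73028 PJ * 1000.0 = 53730 TJ
Q_rec = 53730 TJ


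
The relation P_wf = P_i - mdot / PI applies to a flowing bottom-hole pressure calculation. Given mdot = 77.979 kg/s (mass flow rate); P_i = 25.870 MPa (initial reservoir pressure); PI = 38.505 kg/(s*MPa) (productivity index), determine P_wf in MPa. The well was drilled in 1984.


P_wf = P_i - mdot / PI
P_wf = 25.870 - 77.979 / 38.505
P_wf = 23.845 MPa


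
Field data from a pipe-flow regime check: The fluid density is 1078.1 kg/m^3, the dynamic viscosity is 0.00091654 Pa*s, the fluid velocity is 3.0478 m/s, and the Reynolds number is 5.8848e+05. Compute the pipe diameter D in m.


D = Re * mu / (rho * vel)
D = 5.8848e+05 * 0.00091654 / (1078.1 * 3.0478)
D = 0.16415 m


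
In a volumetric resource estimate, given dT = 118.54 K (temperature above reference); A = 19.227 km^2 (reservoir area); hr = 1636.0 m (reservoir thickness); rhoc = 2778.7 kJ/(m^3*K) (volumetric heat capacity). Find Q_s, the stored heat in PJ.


Step 1: Vr = A*1e6*hr = 19.227*1e6*1636.0 = 3.145537e+10 m^3
Step 2: Q_s = Vr*rhoc*dT/1e12 = 3.145537e+10*2778.7*118.54/1e12 = 10361 PJ
Q_s = 10361 PJ


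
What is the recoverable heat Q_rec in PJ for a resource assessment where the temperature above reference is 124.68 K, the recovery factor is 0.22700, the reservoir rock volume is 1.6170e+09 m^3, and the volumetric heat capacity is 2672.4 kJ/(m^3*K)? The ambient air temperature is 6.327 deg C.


Step 1: Q_s = Vr*rhoc*dT/1e12 = 1.6170e+09*2672.4*124.68/1e12 = 538.7760 PJ
Step 2: Q_rec = Q_s * RF = 538.7760 * 0.227 = 122.30 PJ
Q_rec = 122.30 PJ


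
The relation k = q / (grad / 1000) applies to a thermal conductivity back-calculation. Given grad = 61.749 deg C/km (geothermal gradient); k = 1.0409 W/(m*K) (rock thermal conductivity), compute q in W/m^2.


q = k * grad / 1000
q = 1.0409 * 61.749 / 1000
q = 0.064275 W/m^2


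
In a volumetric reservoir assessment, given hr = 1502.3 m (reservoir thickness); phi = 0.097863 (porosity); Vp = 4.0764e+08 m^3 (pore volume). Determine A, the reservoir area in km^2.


A = Vp / (1e6 * hr * phi)
A = 4.0764e+08 / (1e6 * 1502.3 * 0.097863)
A = 2.7727 km^2


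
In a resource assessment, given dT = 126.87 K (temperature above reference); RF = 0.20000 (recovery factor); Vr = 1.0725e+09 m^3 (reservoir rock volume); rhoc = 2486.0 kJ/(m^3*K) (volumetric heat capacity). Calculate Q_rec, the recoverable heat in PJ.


Step 1: Q_s = Vr*rhoc*dT/1e12 = 1.0725e+09*2486.0*126.87/1e12 = 338.2652 PJ
Step 2: Q_rec = Q_s * RF = 338.2652 * 0.2 = 67.653 PJ
Q_rec = 67.653 PJ


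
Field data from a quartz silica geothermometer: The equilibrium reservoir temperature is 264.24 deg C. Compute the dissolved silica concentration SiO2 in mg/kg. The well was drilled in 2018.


SiO2 = 10^(5.19 - 1309/(T_eq + 273.15))
SiO2 = 10^(5.19 - 1309/(264.24 + 273.15))
SiO2 = 567.74 mg/kg


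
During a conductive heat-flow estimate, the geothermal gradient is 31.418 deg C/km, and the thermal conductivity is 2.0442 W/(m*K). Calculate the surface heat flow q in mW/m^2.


q = k * grad / 1000
q = 2.0442 * 31.418 / 1000
q = 0.06422468 W/m^2
Convert: 0.06422468 W/m^2 * 1000.0 = 64.225 mW/m^2
q = 64.225 mW/m^2


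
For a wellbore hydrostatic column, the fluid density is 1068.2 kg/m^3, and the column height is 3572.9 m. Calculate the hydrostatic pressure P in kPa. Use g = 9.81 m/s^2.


P = rho * g * h / 1e6
P = 1068.2 * 9.81 * 3572.9 / 1e6
P = 37.44057 MPa
Convert: 37.44057 MPa * 1000.0 = 37441 kPa
P = 37441 kPa


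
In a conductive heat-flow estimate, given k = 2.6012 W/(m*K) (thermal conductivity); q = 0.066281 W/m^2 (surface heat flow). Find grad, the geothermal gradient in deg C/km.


grad = q * 1000 / k
grad = 0.066281 * 1000 / 2.6012
grad = 25.481 deg C/km


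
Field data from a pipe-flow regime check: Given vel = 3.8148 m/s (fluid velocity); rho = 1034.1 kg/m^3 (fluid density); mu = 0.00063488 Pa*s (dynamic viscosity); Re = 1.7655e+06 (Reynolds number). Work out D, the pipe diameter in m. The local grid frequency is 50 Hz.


D = Re * mu / (rho * vel)
D = 1.7655e+06 * 0.00063488 / (1034.1 * 3.8148)
D = 0.28414 m


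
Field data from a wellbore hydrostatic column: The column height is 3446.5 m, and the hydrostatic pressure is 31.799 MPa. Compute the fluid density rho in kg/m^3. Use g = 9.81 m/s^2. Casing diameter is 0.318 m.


rho = P * 1e6 / (g * h)
rho = 31.799 * 1e6 / (9.81 * 3446.5)
rho = 940.52 kg/m^3


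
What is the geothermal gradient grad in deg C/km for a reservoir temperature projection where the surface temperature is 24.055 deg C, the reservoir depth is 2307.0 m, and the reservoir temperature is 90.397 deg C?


grad = (T_res - T_surf) / d * 1000
grad = (90.397 - 24.055) / 2307.0 * 1000
grad = 28.757 deg C/km


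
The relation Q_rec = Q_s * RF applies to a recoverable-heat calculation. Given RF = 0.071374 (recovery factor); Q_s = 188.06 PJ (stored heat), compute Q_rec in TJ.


Q_rec = Q_s * RF
Q_rec = 188.06 * 0.071374
Q_rec = 13.42259 PJ
Convert: 13.42259 PJ * 1000.0 = 13423 TJ
Q_rec = 13423 TJ


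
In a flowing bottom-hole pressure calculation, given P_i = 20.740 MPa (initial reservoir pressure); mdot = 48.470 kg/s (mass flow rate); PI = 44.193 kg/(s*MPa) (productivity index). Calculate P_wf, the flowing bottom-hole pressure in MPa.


P_wf = P_i - mdot / PI
P_wf = 20.740 - 48.470 / 44.193
P_wf = 19.643 MPa


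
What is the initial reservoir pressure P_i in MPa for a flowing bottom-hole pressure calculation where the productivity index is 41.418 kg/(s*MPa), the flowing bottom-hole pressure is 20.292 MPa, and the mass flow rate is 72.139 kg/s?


P_i = P_wf + mdot / PI
P_i = 20.292 + 72.139 / 41.418
P_i = 22.034 MPa


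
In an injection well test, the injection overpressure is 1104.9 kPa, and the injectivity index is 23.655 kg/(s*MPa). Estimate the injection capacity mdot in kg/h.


mdot = II * dP / 1000
mdot = 23.655 * 1104.9 / 1000
mdot = 26.13641 kg/s
Convert: 26.13641 kg/s * 3600.0 = 94091 kg/h
mdot = 94091 kg/h


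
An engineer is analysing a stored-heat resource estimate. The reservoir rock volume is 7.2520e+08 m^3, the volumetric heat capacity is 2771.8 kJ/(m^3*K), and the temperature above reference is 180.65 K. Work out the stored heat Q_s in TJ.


Q_s = Vr * rhoc * dT / 1e12
Q_s = 7.2520e+08 * 2771.8 * 180.65 / 1e12
Q_s = 363.1263 PJ
Convert: 363.1263 PJ * 1000.0 = 3.6313e+05 TJ
Q_s = 3.6313e+05 TJ


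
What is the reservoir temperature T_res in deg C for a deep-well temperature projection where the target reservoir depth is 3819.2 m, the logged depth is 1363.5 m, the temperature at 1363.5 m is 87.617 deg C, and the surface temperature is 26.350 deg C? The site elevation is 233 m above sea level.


Step 1: grad = (T_d1 - T_surf)/d1 * 1000 = (87.617 - 26.35)/1363.5 * 1000 = 44.93363 deg C/km
Step 2: T_res = T_surf + grad*d2/1000 = 26.35 + 44.93363*3819.2/1000 = 197.96 deg C
T_res = 197.96 deg C


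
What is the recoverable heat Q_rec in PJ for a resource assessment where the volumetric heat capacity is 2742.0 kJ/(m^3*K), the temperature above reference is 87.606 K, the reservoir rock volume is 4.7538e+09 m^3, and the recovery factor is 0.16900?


Step 1: Q_s = Vr*rhoc*dT/1e12 = 4.7538e+09*2742.0*87.606/1e12 = 1141.937 PJ
Step 2: Q_rec = Q_s * RF = 1141.937 * 0.169 = 192.99 PJ
Q_rec = 192.99 PJ


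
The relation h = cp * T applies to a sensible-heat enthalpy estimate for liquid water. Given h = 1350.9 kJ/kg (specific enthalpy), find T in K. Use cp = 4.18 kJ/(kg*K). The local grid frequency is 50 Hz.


T = h / cp
T = 1350.9 / 4.18
T = 323.1818 deg C
Convert to K: 323.1818 + 273.15 = 596.33 K
T = 596.33 K


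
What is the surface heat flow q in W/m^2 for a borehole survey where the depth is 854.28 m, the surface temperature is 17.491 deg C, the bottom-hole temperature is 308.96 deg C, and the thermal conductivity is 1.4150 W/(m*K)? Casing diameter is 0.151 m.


Step 1: grad = (T_d - T_surf)/d * 1000 = (308.96 - 17.491)/854.28 * 1000 = 341.1867 deg C/km
Step 2: q = k * grad / 1000 = 1.415 * 341.1867 / 1000 = 0.48278 W/m^2
q = 0.48278 W/m^2


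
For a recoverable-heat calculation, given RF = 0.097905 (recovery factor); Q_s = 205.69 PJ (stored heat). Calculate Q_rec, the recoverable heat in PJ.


Q_rec = Q_s * RF
Q_rec = 205.69 * 0.097905
Q_rec = 20.138 PJ


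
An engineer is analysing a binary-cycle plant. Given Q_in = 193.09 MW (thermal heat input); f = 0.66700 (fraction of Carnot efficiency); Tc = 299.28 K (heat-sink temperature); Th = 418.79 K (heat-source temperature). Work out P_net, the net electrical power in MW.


Step 1: eta = (1 - Tc/Th)*f = (1 - 299.28/418.79)*0.667 = 0.1903416
Step 2: P_net = eta * Q_in = 0.1903416 * 193.09 = 36.753 MW
P_net = 36.753 MW


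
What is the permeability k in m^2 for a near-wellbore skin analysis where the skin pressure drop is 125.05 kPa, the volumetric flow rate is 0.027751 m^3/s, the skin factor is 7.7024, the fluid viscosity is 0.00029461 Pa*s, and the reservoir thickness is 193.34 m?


k = S*q*mu / (2*pi*dP_s*1000*hr)
k = 7.7024*0.027751*0.00029461 / (2*pi*125.05*1000*193.34)
k = 4.1454e-13 m^2


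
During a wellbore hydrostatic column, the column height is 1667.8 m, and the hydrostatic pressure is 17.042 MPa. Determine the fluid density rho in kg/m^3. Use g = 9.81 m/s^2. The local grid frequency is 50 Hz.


rho = P * 1e6 / (g * h)
rho = 17.042 * 1e6 / (9.81 * 1667.8)
rho = 1041.6 kg/m^3


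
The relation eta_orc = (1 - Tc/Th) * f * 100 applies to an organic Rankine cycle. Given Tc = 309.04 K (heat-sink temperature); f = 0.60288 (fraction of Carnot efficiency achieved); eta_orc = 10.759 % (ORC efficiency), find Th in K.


Th = Tc / (1 - (eta_orc/100)/f)
Th = 309.04 / (1 - (10.759/100)/0.60288)
Th = 376.17 K


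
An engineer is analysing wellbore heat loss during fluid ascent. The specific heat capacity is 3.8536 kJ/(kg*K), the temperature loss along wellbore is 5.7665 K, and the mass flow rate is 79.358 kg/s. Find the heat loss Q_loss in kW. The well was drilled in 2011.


Q_loss = mdot * cp * dT
Q_loss = 79.358 * 3.8536 * 5.7665
Q_loss = 1763.5 kW


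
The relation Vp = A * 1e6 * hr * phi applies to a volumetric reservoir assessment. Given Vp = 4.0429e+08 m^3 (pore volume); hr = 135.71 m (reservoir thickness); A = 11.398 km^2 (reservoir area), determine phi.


phi = Vp / (A * 1e6 * hr)
phi = 4.0429e+08 / (11.398 * 1e6 * 135.71)
phi = 0.26137


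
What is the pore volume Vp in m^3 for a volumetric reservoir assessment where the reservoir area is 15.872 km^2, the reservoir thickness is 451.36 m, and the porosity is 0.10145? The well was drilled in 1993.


Vp = A * 1e6 * hr * phi
Vp = 15.872 * 1e6 * 451.36 * 0.10145
Vp = 7.2679e+08 m^3


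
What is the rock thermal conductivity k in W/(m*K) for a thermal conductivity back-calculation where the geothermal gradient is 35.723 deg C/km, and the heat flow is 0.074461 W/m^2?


k = q / (grad / 1000)
k = 0.074461 / (35.723 / 1000)
k = 2.0844 W/(m*K)


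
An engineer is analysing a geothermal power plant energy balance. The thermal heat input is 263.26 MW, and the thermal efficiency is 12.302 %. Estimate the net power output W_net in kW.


W_net = eta / 100 * Q_in
W_net = 12.302 / 100 * 263.26
W_net = 32.38625 MW
Convert: 32.38625 MW * 1000.0 = 32386 kW
W_net = 32386 kW


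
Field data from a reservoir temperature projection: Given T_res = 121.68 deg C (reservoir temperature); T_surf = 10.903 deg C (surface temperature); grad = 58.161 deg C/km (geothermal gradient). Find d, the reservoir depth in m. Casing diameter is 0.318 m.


d = (T_res - T_surf) / grad * 1000
d = (121.68 - 10.903) / 58.161 * 1000
d = 1904.7 m


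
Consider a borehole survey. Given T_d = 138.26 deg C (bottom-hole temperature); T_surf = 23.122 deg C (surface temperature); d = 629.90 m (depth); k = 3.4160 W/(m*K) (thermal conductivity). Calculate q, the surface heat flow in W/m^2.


Step 1: grad = (T_d - T_surf)/d * 1000 = (138.26 - 23.122)/629.9 * 1000 = 182.7877 deg C/km
Step 2: q = k * grad / 1000 = 3.416 * 182.7877 / 1000 = 0.62440 W/m^2
q = 0.62440 W/m^2


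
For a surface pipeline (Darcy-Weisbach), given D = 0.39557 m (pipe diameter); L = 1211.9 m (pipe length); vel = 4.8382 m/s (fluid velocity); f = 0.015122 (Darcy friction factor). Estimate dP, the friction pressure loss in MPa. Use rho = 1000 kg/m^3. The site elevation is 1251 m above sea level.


dP = f * (L/D) * (rho*vel^2/2) / 1000
dP = 0.015122 * (1211.9/0.39557) * (1000*4.8382^2/2) / 1000
dP = 542.2385 kPa
Convert: 542.2385 kPa * 0.001 = 0.54224 MPa
dP = 0.54224 MPa


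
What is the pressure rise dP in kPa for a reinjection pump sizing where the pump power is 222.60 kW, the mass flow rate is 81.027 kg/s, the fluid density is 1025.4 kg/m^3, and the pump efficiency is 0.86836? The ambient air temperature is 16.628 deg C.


dP = P_pump * rho * eta / mdot
dP = 222.60 * 1025.4 * 0.86836 / 81.027
dP = 2446.2 kPa


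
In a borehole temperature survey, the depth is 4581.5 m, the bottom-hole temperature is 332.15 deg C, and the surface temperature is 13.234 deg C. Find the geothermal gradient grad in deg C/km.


grad = (T_d - T_surf) / d * 1000
grad = (332.15 - 13.234) / 4581.5 * 1000
grad = 69.610 deg C/km


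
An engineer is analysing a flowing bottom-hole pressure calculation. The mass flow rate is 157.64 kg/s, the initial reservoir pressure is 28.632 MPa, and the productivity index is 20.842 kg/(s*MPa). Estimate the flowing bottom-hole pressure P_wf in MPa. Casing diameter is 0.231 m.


P_wf = P_i - mdot / PI
P_wf = 28.632 - 157.64 / 20.842
P_wf = 21.068 MPa


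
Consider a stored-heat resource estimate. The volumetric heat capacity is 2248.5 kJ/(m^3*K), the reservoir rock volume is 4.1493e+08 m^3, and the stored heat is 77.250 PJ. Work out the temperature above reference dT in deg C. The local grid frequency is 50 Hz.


dT = Q_s * 1e12 / (Vr * rhoc)
dT = 77.250 * 1e12 / (4.1493e+08 * 2248.5)
dT = 82.80008 K
Convert (temperature difference, 1 K = 1 deg C): 82.80008 K = 82.80008 deg C
dT = 82.800 deg C


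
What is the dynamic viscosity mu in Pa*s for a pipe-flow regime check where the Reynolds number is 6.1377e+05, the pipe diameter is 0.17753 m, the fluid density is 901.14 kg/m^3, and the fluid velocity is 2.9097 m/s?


mu = rho * vel * D / Re
mu = 901.14 * 2.9097 * 0.17753 / 6.1377e+05
mu = 0.00075841 Pa*s


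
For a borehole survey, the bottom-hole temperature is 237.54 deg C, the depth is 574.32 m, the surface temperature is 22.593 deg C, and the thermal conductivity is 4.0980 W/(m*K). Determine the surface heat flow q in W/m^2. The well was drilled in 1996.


Step 1: grad = (T_d - T_surf)/d * 1000 = (237.54 - 22.593)/574.32 * 1000 = 374.2635 deg C/km
Step 2: q = k * grad / 1000 = 4.098 * 374.2635 / 1000 = 1.5337 W/m^2
q = 1.5337 W/m^2


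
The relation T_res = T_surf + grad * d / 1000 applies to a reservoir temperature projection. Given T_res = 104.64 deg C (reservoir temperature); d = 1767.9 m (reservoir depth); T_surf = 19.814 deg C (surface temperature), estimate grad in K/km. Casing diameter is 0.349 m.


grad = (T_res - T_surf) / d * 1000
grad = (104.64 - 19.814) / 1767.9 * 1000
grad = 47.98122 deg C/km
Convert: 47.98122 deg C/km * 1.0 = 47.981 K/km
grad = 47.981 K/km


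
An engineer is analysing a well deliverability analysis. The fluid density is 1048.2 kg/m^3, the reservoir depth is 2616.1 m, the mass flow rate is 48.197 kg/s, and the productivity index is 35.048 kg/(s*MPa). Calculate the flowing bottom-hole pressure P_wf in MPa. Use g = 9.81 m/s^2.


Step 1: P_i = rho*g*h/1e6 = 1048.2*9.81*2616.1/1e6 = 26.90094 MPa
Step 2: P_wf = P_i - mdot/PI = 26.90094 - 48.197/35.048 = 25.526 MPa
P_wf = 25.526 MPa


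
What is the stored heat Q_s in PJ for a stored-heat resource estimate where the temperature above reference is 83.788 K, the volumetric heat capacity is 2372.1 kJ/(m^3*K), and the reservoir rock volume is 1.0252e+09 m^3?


Q_s = Vr * rhoc * dT / 1e12
Q_s = 1.0252e+09 * 2372.1 * 83.788 / 1e12
Q_s = 203.76 PJ


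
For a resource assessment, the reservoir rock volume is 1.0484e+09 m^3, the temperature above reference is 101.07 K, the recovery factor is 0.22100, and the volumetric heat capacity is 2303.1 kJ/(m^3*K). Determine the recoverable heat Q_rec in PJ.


Step 1: Q_s = Vr*rhoc*dT/1e12 = 1.0484e+09*2303.1*101.07/1e12 = 244.0406 PJ
Step 2: Q_rec = Q_s * RF = 244.0406 * 0.221 = 53.933 PJ
Q_rec = 53.933 PJ


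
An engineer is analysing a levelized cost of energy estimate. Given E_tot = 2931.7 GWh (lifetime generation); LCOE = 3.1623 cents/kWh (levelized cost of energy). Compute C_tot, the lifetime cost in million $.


C_tot = LCOE / 100 * E_tot
C_tot = 3.1623 / 100 * 2931.7
C_tot = 92.709 million $


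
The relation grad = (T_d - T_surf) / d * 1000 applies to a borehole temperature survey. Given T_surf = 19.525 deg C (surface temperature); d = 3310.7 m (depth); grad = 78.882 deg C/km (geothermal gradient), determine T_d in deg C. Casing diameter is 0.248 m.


T_d = T_surf + grad * d / 1000
T_d = 19.525 + 78.882 * 3310.7 / 1000
T_d = 280.68 deg C


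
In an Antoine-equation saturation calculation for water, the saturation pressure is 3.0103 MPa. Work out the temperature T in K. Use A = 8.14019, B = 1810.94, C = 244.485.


T = B / (A - log10(P_sat * 760 / 0.101325)) - C
T = 1810.94 / (8.14019 - log10(3.0103 * 760 / 0.101325)) - 244.485
T = 233.7794 deg C
Convert to K: 233.7794 + 273.15 = 506.93 K
T = 506.93 K


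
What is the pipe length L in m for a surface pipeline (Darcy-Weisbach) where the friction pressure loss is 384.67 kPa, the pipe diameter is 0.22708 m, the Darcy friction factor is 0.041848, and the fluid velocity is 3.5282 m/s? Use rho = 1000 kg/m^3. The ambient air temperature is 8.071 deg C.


L = dP*1000*D / (f*rho*vel^2/2)
L = 384.67*1000*0.22708 / (0.041848*1000*3.5282^2/2)
L = 335.36 m


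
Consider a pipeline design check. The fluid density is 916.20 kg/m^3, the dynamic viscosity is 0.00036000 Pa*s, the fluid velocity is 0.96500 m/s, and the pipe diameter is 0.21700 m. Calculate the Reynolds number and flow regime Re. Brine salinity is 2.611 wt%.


Step 1: Re = rho*vel*D/mu = 916.2*0.965*0.217/0.00036 = 5.3294e+05
Step 2: Re = 5.3294e+05 > 4000, so flow is turbulent.
Re = 5.3294e+05 (turbulent)


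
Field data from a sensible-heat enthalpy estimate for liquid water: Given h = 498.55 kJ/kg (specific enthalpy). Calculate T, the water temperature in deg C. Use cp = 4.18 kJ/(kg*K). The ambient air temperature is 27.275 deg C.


T = h / cp
T = 498.55 / 4.18
T = 119.27 deg C


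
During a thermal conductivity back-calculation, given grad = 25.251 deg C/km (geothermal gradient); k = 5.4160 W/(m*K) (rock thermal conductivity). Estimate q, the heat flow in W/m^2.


q = k * grad / 1000
q = 5.4160 * 25.251 / 1000
q = 0.13676 W/m^2


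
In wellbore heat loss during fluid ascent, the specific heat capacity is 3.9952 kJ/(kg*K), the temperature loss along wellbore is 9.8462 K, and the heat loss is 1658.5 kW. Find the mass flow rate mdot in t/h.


mdot = Q_loss / (cp * dT)
mdot = 1658.5 / (3.9952 * 9.8462)
mdot = 42.16075 kg/s
Convert: 42.16075 kg/s * 3.6 = 151.78 t/h
mdot = 151.78 t/h
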